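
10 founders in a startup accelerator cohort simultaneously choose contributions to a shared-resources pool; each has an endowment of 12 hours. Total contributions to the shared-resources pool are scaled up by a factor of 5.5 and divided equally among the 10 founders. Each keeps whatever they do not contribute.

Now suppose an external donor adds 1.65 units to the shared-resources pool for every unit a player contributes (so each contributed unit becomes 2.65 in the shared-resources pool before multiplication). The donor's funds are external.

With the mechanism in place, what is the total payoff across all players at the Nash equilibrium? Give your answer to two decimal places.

1749.00 hours

The effective private return per unit is now 5.5 × 2.65 / 10 = 1.4575 > 1, so every player's dominant strategy flips to full contribution.
So the Nash equilibrium is full contribution by all 10; the group earns 5.5 × 2.65 × 120 = 1749.00.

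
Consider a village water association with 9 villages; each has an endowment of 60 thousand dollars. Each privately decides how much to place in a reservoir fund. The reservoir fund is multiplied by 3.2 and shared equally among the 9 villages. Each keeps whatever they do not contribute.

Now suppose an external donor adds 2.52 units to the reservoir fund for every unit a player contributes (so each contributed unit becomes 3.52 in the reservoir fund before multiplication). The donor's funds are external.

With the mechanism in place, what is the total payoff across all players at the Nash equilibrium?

6082.56 thousand dollars

Under the mechanism each unit contributed yields 3.2 × 3.52 / 9 = 1.2516 back to its contributor per unit of net cost, which exceeds 1, making full contribution the dominant choice for everyone.
At the Nash equilibrium everyone contributes 60. Group total payoff = 3.2 × 3.52 × 540 = 6082.56.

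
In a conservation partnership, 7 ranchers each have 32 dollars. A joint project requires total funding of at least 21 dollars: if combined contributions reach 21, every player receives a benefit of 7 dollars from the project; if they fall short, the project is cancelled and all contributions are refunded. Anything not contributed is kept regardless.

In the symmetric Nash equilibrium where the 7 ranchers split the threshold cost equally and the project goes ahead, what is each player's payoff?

Equal share of the threshold: 21/7 = 3.
At this profile no one gains by cutting their contribution: any cut drops the total below 21, the project is cancelled, contributions are refunded, and the deviator ends with 32, which is less than 32 − 3 + 7 = 36. Contributing more than 3 just wastes the excess. So contributing exactly 3 is a best response.
Each player's payoff: 32 − 3 + 7 = 36.

36 dollars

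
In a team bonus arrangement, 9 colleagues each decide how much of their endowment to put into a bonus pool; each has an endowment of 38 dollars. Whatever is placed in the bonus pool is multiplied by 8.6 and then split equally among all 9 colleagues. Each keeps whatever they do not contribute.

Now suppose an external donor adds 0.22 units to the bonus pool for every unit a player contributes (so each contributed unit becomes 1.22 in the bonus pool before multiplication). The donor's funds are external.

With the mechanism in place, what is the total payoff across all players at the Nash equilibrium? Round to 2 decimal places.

Under the mechanism each unit contributed yields 8.6 × 1.22 / 9 = 1.1658 back to its contributor per unit of net cost, which exceeds 1, making full contribution the dominant choice for everyone.
So the Nash equilibrium is full contribution by all 9; the group earns 8.6 × 1.22 × 342 = 3588.26.

3588.26 dollars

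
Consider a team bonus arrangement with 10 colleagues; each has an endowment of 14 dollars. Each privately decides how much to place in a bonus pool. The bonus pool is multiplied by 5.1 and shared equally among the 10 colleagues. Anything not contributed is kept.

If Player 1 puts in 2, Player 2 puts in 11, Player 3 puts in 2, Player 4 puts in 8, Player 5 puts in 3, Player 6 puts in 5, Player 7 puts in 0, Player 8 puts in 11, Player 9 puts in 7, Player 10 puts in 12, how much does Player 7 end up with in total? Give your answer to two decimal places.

45.11 dollars

Total contributed: 2 + 11 + 2 + 8 + 3 + 5 + 0 + 11 + 7 + 12 = 61.
Each receives 5.1 × 61 / 10 = 31.11 from the bonus pool.
Player 7 keeps 14 − 0 = 14, so Player 7's payoff is 14 + 31.11 = 45.11.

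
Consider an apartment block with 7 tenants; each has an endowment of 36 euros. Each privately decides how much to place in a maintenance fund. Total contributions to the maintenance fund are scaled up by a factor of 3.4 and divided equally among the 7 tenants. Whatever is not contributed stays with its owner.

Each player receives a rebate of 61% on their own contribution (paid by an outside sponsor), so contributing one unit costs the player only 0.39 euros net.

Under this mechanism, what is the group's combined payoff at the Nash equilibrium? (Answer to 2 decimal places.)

1010.52 euros

With the mechanism, a contributed unit returns (3.4/7) / 0.39 = 1.2454 per unit of net cost to the contributor — now above 1 — so contributing fully is weakly dominant for every player.
So the Nash equilibrium is full contribution by all 7; the group earns 7 × (36 × 0.61 + 3.4 × 36) = 1010.52.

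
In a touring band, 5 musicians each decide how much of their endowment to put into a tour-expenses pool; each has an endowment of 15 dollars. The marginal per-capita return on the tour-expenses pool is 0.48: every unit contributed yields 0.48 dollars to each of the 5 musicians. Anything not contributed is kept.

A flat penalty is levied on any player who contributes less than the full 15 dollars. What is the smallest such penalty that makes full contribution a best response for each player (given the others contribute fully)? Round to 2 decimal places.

7.80 dollars

Given the others contribute fully, the best deviation is to contribute 0 (any partial contribution still incurs the fine and gives up units whose private return 0.48 is below 1).
Deviating from 15 to 0 saves 15 dollars but forfeits the deviator's share of the drop in the tour-expenses pool: 0.48 × 15 = 7.20.
So the deviation gain is 15 − 7.20 = 7.80, and the fine must be at least 7.80 dollars to wipe it out.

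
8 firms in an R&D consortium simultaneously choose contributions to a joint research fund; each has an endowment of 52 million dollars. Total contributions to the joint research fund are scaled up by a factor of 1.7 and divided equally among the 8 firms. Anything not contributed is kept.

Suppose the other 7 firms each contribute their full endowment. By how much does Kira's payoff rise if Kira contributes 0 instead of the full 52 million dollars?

Switching from a contribution of 52 to 0 lets Kira keep an extra 52 million dollars, but lowers the joint research fund by 52, which costs Kira their own share of that drop: 1.7/8 × 52 = 11.05.
Net gain = 52 − 11.05 = 40.95. The private return per contributed unit (0.2125) is below 1, so free-riding is indeed the best response regardless of what the others do.

40.95 million dollars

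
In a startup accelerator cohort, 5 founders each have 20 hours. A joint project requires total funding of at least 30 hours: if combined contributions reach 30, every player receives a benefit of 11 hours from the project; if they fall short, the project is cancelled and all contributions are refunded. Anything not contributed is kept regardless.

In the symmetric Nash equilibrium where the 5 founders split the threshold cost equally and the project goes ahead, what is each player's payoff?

25 hours

Equal share of the threshold: 30/5 = 6.
At this profile no one gains by cutting their contribution: any cut drops the total below 30, the project is cancelled, contributions are refunded, and the deviator ends with 20, which is less than 20 − 6 + 11 = 25. Contributing more than 6 just wastes the excess. So contributing exactly 6 is a best response.
Each player's payoff: 20 − 6 + 11 = 25.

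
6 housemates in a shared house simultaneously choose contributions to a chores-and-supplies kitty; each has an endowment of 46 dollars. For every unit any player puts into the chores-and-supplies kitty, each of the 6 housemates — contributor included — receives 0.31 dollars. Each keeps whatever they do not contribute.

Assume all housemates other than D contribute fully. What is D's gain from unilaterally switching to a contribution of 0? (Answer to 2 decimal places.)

31.74 dollars

Switching from a contribution of 46 to 0 lets D keep an extra 46 dollars, but lowers the chores-and-supplies kitty by 46, which costs D their own share of that drop: 0.31 × 46 = 14.26.
Net gain = 46 − 14.26 = 31.74. The private return per contributed unit (0.31) is below 1, so free-riding is indeed the best response regardless of what the others do.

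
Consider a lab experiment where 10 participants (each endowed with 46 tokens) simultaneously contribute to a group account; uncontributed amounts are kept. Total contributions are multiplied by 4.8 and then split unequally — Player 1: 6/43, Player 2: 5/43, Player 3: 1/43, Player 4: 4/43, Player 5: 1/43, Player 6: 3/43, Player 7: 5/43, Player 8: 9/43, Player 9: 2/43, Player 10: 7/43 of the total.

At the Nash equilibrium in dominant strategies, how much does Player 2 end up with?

71.67 tokens

A player with share s gets back 4.8·s per unit contributed, so full contribution is dominant for anyone with s > 1/4.8 = 0.2083 and zero contribution is dominant for anyone below.
The only share above 0.2083 is Player 8's 9/43, contributing 46; the remaining 9 contribute 0. Total contributed: 46.
Player 2 keeps 46 and receives 4.8 × 46 × 5/43 = 25.67 from the group account, for a payoff of 71.67.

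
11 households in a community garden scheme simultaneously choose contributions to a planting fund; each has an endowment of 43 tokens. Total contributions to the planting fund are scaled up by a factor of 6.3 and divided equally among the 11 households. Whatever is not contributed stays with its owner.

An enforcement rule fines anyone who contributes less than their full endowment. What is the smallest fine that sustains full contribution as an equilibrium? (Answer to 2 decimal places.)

Given the others contribute fully, the best deviation is to contribute 0 (any partial contribution still incurs the fine and gives up units whose private return 0.5727 is below 1).
Deviating from 43 to 0 saves 43 tokens but forfeits the deviator's share of the drop in the planting fund: 6.3/11 × 43 = 24.63.
So the deviation gain is 43 − 24.63 = 18.37, and the fine must be at least 18.37 tokens to wipe it out.

18.37 tokens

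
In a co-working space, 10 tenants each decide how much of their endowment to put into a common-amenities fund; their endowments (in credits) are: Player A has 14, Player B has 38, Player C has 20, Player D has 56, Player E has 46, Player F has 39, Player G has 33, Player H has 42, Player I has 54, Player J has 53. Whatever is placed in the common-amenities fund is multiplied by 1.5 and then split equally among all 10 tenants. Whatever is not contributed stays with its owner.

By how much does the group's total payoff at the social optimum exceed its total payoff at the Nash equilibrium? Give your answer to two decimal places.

197.50 credits

The private return per contributed unit is 1.5/10 = 0.1500 < 1 for every player regardless of endowment, so the Nash equilibrium is zero contribution and the group total is Σ E_j = 14 + 38 + 20 + 56 + 46 + 39 + 33 + 42 + 54 + 53 = 395.
Each contributed unit returns 1.500 to the group, so the social optimum is full contribution by everyone: group total = 1.500 × 395 = 592.50.
Efficiency loss = (1.500 − 1) × 395 = 197.50.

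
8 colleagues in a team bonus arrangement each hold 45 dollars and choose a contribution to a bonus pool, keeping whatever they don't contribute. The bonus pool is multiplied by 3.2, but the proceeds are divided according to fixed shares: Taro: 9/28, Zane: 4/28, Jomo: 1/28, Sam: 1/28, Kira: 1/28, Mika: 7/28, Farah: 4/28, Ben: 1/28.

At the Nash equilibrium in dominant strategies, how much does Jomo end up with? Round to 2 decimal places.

Each unit j contributes comes back to j as 3.2 × (j's share), so j prefers to contribute only if that share exceeds 1/3.2 = 0.3125; otherwise keeping the unit dominates.
Only Taro (9/28) clears that bar, contributing 45; the remaining 7 contribute 0. Total contributed: 45.
Jomo keeps 45 and receives 3.2 × 45 × 1/28 = 5.14 from the bonus pool, for a payoff of 50.14.

50.14 dollars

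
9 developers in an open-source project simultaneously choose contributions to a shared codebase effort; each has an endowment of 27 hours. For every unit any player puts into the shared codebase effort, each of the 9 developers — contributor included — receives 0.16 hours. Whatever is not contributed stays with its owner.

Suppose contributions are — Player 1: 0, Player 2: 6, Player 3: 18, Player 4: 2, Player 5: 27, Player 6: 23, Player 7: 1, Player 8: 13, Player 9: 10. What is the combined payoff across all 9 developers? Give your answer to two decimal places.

Total contributed: 0 + 6 + 18 + 2 + 27 + 23 + 1 + 13 + 10 = 100; total kept: 9 × 27 − 100 = 143.
The shared codebase effort pays out 0.16 × 9 × 100 = 144.00 in aggregate.
Group total = 143 + 144.00 = 287.00.

287.00 hours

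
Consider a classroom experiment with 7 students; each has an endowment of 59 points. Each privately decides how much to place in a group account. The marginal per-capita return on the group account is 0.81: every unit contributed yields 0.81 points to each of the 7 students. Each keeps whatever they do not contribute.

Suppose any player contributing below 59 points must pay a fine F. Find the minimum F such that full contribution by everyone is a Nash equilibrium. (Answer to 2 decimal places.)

11.21 points

Given the others contribute fully, the best deviation is to contribute 0 (any partial contribution still incurs the fine and gives up units whose private return 0.81 is below 1).
Deviating from 59 to 0 saves 59 points but forfeits the deviator's share of the drop in the group account: 0.81 × 59 = 47.79.
So the deviation gain is 59 − 47.79 = 11.21, and the fine must be at least 11.21 points to wipe it out.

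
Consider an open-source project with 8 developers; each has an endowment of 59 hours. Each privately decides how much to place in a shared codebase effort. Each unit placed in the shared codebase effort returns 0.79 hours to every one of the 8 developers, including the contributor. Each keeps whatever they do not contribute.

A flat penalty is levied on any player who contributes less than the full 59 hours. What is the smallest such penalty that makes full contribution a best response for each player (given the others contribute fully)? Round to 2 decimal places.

12.39 hours

Given the others contribute fully, the best deviation is to contribute 0 (any partial contribution still incurs the fine and gives up units whose private return 0.79 is below 1).
Deviating from 59 to 0 saves 59 hours but forfeits the deviator's share of the drop in the shared codebase effort: 0.79 × 59 = 46.61.
So the deviation gain is 59 − 46.61 = 12.39, and the fine must be at least 12.39 hours to wipe it out.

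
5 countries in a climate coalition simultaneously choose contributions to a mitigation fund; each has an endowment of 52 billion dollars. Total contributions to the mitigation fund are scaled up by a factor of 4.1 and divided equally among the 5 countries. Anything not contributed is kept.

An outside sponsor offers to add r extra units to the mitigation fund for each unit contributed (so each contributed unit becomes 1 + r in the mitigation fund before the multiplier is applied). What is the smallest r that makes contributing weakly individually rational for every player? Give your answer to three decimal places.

0.220

With matching at rate r, one contributed unit becomes (1 + r) in the mitigation fund and returns 4.1 × (1 + r) / 5 to the contributor.
Setting this equal to 1: 1 + r = 5/4.1 = 1.2195.
So the minimum matching rate is r = 1.2195 − 1 = 0.220.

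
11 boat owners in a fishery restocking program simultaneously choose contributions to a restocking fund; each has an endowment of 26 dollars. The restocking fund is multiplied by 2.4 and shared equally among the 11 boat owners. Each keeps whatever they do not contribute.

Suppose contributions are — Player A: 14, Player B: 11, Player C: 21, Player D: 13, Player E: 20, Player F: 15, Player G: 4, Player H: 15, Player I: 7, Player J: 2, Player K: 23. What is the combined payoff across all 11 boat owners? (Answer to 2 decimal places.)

489.00 dollars

Total contributed: 14 + 11 + 21 + 13 + 20 + 15 + 4 + 15 + 7 + 2 + 23 = 145; total kept: 11 × 26 − 145 = 141.
The restocking fund pays out 2.4 × 145 = 348.00 in aggregate.
Group total = 141 + 348.00 = 489.00.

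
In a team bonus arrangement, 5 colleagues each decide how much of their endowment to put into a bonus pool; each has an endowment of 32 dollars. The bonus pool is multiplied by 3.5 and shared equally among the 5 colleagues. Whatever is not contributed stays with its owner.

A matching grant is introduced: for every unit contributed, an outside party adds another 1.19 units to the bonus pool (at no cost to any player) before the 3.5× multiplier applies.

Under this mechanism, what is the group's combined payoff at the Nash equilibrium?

The effective private return per unit is now 3.5 × 2.19 / 5 = 1.5330 > 1, so every player's dominant strategy flips to full contribution.
At the Nash equilibrium everyone contributes 32. Group total payoff = 3.5 × 2.19 × 160 = 1226.40.

1226.40 dollars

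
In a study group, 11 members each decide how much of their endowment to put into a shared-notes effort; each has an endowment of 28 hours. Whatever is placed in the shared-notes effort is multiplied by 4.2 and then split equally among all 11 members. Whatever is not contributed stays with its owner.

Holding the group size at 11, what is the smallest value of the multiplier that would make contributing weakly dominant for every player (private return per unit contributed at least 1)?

A contributed unit returns (multiplier)/11 to its contributor.
This reaches 1 exactly when the multiplier is 11.

11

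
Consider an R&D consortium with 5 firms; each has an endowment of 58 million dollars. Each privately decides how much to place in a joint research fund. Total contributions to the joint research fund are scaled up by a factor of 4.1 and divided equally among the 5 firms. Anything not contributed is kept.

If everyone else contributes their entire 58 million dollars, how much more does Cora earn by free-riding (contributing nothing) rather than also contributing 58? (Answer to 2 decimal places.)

10.44 million dollars

Switching from a contribution of 58 to 0 lets Cora keep an extra 58 million dollars, but lowers the joint research fund by 58, which costs Cora their own share of that drop: 4.1/5 × 58 = 47.56.
Net gain = 58 − 47.56 = 10.44. The private return per contributed unit (0.8200) is below 1, so free-riding is indeed the best response regardless of what the others do.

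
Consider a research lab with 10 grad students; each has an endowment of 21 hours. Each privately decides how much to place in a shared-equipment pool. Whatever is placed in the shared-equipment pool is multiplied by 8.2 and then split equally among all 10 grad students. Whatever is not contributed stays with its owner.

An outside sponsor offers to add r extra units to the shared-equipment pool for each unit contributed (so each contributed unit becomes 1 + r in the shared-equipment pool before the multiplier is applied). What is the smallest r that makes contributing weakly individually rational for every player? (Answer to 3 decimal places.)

0.220

With matching at rate r, one contributed unit becomes (1 + r) in the shared-equipment pool and returns 8.2 × (1 + r) / 10 to the contributor.
Setting this equal to 1: 1 + r = 10/8.2 = 1.2195.
So the minimum matching rate is r = 1.2195 − 1 = 0.220.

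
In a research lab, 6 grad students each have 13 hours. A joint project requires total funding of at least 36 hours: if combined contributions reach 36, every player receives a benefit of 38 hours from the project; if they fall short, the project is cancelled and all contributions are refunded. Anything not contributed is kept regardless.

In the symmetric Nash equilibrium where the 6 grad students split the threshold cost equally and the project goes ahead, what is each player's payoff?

Equal share of the threshold: 36/6 = 6.
At this profile no one gains by cutting their contribution: any cut drops the total below 36, the project is cancelled, contributions are refunded, and the deviator ends with 13, which is less than 13 − 6 + 38 = 45. Contributing more than 6 just wastes the excess. So contributing exactly 6 is a best response.
Each player's payoff: 13 − 6 + 38 = 45.

45 hours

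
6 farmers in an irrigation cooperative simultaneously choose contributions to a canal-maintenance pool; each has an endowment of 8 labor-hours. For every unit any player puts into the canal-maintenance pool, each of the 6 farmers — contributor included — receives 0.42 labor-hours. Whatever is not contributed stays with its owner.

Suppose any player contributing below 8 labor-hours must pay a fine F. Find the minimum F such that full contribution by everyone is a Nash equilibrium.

4.64 labor-hours

Given the others contribute fully, the best deviation is to contribute 0 (any partial contribution still incurs the fine and gives up units whose private return 0.42 is below 1).
Deviating from 8 to 0 saves 8 labor-hours but forfeits the deviator's share of the drop in the canal-maintenance pool: 0.42 × 8 = 3.36.
So the deviation gain is 8 − 3.36 = 4.64, and the fine must be at least 4.64 labor-hours to wipe it out.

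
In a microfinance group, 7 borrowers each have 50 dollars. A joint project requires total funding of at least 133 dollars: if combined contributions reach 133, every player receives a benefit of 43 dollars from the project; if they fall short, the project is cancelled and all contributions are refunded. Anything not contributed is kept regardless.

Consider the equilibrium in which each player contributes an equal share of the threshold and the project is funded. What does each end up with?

Equal share of the threshold: 133/7 = 19.
At this profile no one gains by cutting their contribution: any cut drops the total below 133, the project is cancelled, contributions are refunded, and the deviator ends with 50, which is less than 50 − 19 + 43 = 74. Contributing more than 19 just wastes the excess. So contributing exactly 19 is a best response.
Each player's payoff: 50 − 19 + 43 = 74.

74 dollars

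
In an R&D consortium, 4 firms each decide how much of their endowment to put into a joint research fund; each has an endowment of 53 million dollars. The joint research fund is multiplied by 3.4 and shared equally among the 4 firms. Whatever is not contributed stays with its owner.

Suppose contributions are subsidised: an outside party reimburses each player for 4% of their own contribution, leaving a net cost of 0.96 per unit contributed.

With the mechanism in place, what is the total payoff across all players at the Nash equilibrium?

The effective private return is (3.4/4) / 0.96 = 0.8854, which is still under 1, so the mechanism doesn't change anyone's dominant strategy: zero contribution.
At the Nash equilibrium no one contributes; group total payoff = 4 × 53 = 212.

212.00 million dollars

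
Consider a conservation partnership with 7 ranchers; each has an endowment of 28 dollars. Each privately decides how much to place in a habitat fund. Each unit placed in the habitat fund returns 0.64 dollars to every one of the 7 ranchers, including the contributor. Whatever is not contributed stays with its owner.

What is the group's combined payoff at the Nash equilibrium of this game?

196.00 dollars

The private return per contributed unit is 0.64 < 1, so contributing 0 is dominant for every player. At the Nash equilibrium everyone keeps their 28, and the group total is 7 × 28 = 196.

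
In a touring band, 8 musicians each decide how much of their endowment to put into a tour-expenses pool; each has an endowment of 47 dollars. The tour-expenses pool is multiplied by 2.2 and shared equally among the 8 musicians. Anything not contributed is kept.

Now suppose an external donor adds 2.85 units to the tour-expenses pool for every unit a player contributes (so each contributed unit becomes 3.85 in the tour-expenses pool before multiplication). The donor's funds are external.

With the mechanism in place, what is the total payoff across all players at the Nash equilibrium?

3184.72 dollars

With the mechanism, a contributed unit returns 2.2 × 3.85 / 8 = 1.0588 per unit of net cost to the contributor — now above 1 — so contributing fully is weakly dominant for every player.
So the Nash equilibrium is full contribution by all 8; the group earns 2.2 × 3.85 × 376 = 3184.72.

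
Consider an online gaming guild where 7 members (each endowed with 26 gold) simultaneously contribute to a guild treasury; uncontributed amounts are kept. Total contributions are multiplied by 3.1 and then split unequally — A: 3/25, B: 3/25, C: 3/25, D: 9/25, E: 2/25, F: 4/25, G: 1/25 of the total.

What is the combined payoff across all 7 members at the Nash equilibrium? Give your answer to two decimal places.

236.60 gold

For player j, contributing a unit is worthwhile iff 3.1 × (j's share) ≥ 1, i.e. iff j's share is at least 0.3226.
Only D (9/25) clears that bar, contributing 26; the remaining 6 contribute 0. Total contributed: 26.
The guild treasury pays out 3.1 × 26 = 80.60 in total (split across the unequal shares, but the aggregate is all that matters for the group sum).
The 6 free-riders keep 26 each, adding 156. Group total = 156 + 80.60 = 236.60.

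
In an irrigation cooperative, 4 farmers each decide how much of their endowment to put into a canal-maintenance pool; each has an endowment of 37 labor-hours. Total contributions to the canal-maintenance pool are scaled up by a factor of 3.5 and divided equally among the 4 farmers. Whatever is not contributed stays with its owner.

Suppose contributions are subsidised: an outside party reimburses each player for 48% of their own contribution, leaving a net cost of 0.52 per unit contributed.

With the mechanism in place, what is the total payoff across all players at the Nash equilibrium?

Under the mechanism each unit contributed yields (3.5/4) / 0.52 = 1.6827 back to its contributor per unit of net cost, which exceeds 1, making full contribution the dominant choice for everyone.
So the Nash equilibrium is full contribution by all 4; the group earns 4 × (37 × 0.48 + 3.5 × 37) = 589.04.

589.04 labor-hours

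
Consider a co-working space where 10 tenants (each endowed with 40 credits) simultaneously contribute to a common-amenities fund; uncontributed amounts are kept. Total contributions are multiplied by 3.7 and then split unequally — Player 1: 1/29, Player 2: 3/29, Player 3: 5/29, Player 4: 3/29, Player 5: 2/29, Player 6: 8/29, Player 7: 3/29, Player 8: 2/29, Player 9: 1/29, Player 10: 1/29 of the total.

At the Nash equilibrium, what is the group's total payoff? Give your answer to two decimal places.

508.00 credits

For player j, contributing a unit is worthwhile iff 3.7 × (j's share) ≥ 1, i.e. iff j's share is at least 0.2703.
Only Player 6 (8/29) clears that bar, contributing 40; the remaining 9 contribute 0. Total contributed: 40.
The common-amenities fund pays out 3.7 × 40 = 148.00 in total (split across the unequal shares, but the aggregate is all that matters for the group sum).
The 9 free-riders keep 40 each, adding 360. Group total = 360 + 148.00 = 508.00.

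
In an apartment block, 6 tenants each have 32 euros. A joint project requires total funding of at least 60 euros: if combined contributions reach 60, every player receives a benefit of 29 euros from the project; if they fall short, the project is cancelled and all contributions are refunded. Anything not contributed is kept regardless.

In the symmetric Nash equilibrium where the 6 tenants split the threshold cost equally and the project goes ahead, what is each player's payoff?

51 euros

Equal share of the threshold: 60/6 = 10.
At this profile no one gains by cutting their contribution: any cut drops the total below 60, the project is cancelled, contributions are refunded, and the deviator ends with 32, which is less than 32 − 10 + 29 = 51. Contributing more than 10 just wastes the excess. So contributing exactly 10 is a best response.
Each player's payoff: 32 − 10 + 29 = 51.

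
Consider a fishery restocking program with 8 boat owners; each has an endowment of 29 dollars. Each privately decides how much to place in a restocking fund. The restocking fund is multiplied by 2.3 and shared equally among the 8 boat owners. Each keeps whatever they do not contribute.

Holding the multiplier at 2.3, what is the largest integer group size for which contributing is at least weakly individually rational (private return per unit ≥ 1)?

Private return per unit is 2.3/(group size), which is ≥ 1 whenever the group size is ≤ 2.3.
The largest such integer is 2.

2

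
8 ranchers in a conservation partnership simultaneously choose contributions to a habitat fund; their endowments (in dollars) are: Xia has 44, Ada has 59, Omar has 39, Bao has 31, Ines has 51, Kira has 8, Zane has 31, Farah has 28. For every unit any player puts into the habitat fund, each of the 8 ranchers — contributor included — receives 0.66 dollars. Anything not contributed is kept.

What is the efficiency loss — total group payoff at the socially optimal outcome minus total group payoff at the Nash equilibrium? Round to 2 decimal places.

The private return per contributed unit is 0.66 < 1 for everyone, so the Nash equilibrium is zero contribution and the group total is Σ E_j = 44 + 59 + 39 + 31 + 51 + 8 + 31 + 28 = 291.
Each contributed unit returns 5.280 to the group, so the social optimum is full contribution by everyone: group total = 5.280 × 291 = 1536.48.
Efficiency loss = (5.280 − 1) × 291 = 1245.48.

1245.48 dollars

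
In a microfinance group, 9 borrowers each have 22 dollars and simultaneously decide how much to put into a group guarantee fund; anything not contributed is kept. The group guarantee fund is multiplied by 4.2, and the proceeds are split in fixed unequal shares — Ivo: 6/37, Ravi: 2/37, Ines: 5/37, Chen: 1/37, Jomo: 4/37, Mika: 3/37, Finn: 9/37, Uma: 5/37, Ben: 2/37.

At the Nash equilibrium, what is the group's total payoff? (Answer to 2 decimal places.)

268.40 dollars

A player with share s gets back 4.2·s per unit contributed, so full contribution is dominant for anyone with s > 1/4.2 = 0.2381 and zero contribution is dominant for anyone below.
Finn alone (share 9/37) is above the threshold, contributing 22; the remaining 8 contribute 0. Total contributed: 22.
The group guarantee fund pays out 4.2 × 22 = 92.40 in total (split across the unequal shares, but the aggregate is all that matters for the group sum).
The 8 free-riders keep 22 each, adding 176. Group total = 176 + 92.40 = 268.40.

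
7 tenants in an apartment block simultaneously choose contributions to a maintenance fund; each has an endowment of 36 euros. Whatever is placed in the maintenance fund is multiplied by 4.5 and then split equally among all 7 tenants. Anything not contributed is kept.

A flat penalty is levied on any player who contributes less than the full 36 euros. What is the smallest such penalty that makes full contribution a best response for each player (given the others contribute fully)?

Given the others contribute fully, the best deviation is to contribute 0 (any partial contribution still incurs the fine and gives up units whose private return 0.6429 is below 1).
Deviating from 36 to 0 saves 36 euros but forfeits the deviator's share of the drop in the maintenance fund: 4.5/7 × 36 = 23.14.
So the deviation gain is 36 − 23.14 = 12.86, and the fine must be at least 12.86 euros to wipe it out.

12.86 euros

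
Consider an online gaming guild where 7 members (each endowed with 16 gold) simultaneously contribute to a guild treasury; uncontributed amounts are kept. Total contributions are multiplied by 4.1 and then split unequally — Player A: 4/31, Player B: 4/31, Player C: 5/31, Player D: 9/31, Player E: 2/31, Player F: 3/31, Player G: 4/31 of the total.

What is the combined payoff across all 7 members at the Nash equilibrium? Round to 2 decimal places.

For player j, contributing a unit is worthwhile iff 4.1 × (j's share) ≥ 1, i.e. iff j's share is at least 0.2439.
Player D alone (share 9/31) is above the threshold, contributing 16; the remaining 6 contribute 0. Total contributed: 16.
The guild treasury pays out 4.1 × 16 = 65.60 in total (split across the unequal shares, but the aggregate is all that matters for the group sum).
The 6 free-riders keep 16 each, adding 96. Group total = 96 + 65.60 = 161.60.

161.60 gold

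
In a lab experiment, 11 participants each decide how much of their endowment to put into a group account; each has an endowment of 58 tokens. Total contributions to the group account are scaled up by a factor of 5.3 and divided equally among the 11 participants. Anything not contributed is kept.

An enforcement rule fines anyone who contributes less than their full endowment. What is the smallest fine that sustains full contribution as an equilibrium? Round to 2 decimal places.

30.05 tokens

Given the others contribute fully, the best deviation is to contribute 0 (any partial contribution still incurs the fine and gives up units whose private return 0.4818 is below 1).
Deviating from 58 to 0 saves 58 tokens but forfeits the deviator's share of the drop in the group account: 5.3/11 × 58 = 27.95.
So the deviation gain is 58 − 27.95 = 30.05, and the fine must be at least 30.05 tokens to wipe it out.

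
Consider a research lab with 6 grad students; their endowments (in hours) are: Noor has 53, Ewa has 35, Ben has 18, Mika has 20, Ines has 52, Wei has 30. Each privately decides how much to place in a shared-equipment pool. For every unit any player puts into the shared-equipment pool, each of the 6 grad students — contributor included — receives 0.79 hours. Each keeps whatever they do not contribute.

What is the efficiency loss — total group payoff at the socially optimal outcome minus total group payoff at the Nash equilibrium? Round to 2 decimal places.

777.92 hours

The private return per contributed unit is 0.79 < 1 for everyone, so the Nash equilibrium is zero contribution and the group total is Σ E_j = 53 + 35 + 18 + 20 + 52 + 30 = 208.
Each contributed unit returns 4.740 to the group, so the social optimum is full contribution by everyone: group total = 4.740 × 208 = 985.92.
Efficiency loss = (4.740 − 1) × 208 = 777.92.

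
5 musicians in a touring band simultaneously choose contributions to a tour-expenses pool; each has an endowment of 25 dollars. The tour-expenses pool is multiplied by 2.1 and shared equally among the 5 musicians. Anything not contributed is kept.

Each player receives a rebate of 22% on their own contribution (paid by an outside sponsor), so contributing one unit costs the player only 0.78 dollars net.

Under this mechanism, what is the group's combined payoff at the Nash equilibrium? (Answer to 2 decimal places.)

125.00 dollars

The effective private return is (2.1/5) / 0.78 = 0.5385, which is still under 1, so the mechanism doesn't change anyone's dominant strategy: zero contribution.
Everyone keeps their endowment and the group total is 5 × 25 = 125.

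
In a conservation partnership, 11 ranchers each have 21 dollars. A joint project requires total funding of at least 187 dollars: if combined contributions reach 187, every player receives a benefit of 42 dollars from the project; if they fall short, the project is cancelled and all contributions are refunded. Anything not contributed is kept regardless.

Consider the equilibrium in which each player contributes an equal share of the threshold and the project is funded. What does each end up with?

46 dollars

Equal share of the threshold: 187/11 = 17.
At this profile no one gains by cutting their contribution: any cut drops the total below 187, the project is cancelled, contributions are refunded, and the deviator ends with 21, which is less than 21 − 17 + 42 = 46. Contributing more than 17 just wastes the excess. So contributing exactly 17 is a best response.
Each player's payoff: 21 − 17 + 42 = 46.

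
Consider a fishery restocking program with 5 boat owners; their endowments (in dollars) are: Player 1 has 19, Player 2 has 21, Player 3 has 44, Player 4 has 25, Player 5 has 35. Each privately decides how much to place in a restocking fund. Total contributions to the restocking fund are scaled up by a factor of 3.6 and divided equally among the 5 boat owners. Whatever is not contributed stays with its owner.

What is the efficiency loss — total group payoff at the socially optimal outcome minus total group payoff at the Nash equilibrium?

The private return per contributed unit is 3.6/5 = 0.7200 < 1 for every player regardless of endowment, so the Nash equilibrium is zero contribution and the group total is Σ E_j = 19 + 21 + 44 + 25 + 35 = 144.
Each contributed unit returns 3.600 to the group, so the social optimum is full contribution by everyone: group total = 3.600 × 144 = 518.40.
Efficiency loss = (3.600 − 1) × 144 = 374.40.

374.40 dollars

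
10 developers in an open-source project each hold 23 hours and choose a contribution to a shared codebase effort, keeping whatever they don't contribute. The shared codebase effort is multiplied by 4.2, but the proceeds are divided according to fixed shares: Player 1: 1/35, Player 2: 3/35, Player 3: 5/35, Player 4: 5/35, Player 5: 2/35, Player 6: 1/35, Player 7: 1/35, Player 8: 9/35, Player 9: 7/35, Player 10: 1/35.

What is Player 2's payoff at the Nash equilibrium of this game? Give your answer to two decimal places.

31.28 hours

A player with share s gets back 4.2·s per unit contributed, so full contribution is dominant for anyone with s > 1/4.2 = 0.2381 and zero contribution is dominant for anyone below.
The only share above 0.2381 is Player 8's 9/35, contributing 23; the remaining 9 contribute 0. Total contributed: 23.
Player 2 keeps 23 and receives 4.2 × 23 × 3/35 = 8.28 from the shared codebase effort, for a payoff of 31.28.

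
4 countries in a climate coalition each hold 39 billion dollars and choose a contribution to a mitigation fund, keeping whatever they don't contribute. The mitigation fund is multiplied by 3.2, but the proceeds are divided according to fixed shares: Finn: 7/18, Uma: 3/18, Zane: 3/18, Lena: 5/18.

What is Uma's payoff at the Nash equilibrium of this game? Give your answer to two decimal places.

Player j's private return per contributed unit is 3.2 × (j's share). Contributing is weakly dominant for j when that share is at least 1/3.2 = 0.3125, and contributing 0 is dominant otherwise.
Finn alone (share 7/18) is above the threshold, contributing 39; the remaining 3 contribute 0. Total contributed: 39.
Uma keeps 39 and receives 3.2 × 39 × 3/18 = 20.80 from the mitigation fund, for a payoff of 59.80.

59.80 billion dollars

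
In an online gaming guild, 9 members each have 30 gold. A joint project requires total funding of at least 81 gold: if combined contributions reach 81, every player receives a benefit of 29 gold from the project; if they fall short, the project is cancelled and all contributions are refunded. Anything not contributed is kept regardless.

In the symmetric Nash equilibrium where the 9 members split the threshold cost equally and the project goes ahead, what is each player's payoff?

Equal share of the threshold: 81/9 = 9.
At this profile no one gains by cutting their contribution: any cut drops the total below 81, the project is cancelled, contributions are refunded, and the deviator ends with 30, which is less than 30 − 9 + 29 = 50. Contributing more than 9 just wastes the excess. So contributing exactly 9 is a best response.
Each player's payoff: 30 − 9 + 29 = 50.

50 gold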